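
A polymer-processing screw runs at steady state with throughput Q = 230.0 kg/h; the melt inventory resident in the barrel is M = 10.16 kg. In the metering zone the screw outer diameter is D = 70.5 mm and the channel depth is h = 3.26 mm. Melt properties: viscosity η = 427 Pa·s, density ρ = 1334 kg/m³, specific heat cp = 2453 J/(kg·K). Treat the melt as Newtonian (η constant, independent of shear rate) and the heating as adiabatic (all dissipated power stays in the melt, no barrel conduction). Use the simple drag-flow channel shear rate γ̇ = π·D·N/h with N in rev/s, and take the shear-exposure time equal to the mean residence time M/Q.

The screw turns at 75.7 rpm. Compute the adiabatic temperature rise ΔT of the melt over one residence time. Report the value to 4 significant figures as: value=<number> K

value=152.5 K

Convert throughput: Q = 230.0 kg/h = 230.0/3600 = 0.0638889 kg/s
t_res = M / Q_s = 10.16 / 0.0638889 = 159.026 s
Geometry in metres: D = 70.5 mm → 0.0705 m, h = 3.26 mm → 0.00326 m; screw speed N = 75.7 rpm = 1.26167 rev/s
γ̇ = π D N / h = (π)(0.0705)(1.26167) / 0.00326 = 85.7168 s⁻¹
ΔT = η·γ̇²·t_res/(ρ·cp) = [427 × 85.7168² × 159.026] / [1334 × 2453] = 152.467 K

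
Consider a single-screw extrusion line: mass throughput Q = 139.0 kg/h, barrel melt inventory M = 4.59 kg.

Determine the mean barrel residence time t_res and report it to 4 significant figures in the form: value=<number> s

value=118.9 s

Q_s = Q / 3600 = 139.0 / 3600 = 0.0386111 kg/s
Mean residence time: t_res = M/Q_s = 4.59 kg / 0.0386111 kg/s = 118.878 s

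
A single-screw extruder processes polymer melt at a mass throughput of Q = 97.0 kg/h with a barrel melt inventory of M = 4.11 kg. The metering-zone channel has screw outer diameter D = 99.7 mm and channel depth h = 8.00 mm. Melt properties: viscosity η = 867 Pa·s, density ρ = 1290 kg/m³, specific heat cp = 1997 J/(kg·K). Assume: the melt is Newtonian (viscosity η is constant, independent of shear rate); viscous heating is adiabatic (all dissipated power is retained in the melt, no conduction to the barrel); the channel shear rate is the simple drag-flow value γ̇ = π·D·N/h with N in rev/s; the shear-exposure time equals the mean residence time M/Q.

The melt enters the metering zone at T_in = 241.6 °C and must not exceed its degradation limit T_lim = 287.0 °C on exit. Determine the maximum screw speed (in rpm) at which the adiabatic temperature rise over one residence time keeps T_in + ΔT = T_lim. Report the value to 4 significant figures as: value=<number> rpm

Throughput in SI: Q_s = 97.0 kg/h ÷ 3600 s/h = 0.0269444 kg/s
Mean residence time: t_res = M/Q_s = 4.11 kg / 0.0269444 kg/s = 152.536 s
Convert to metres: D = 0.0997 m, h = 0.008 m
Allowable rise: ΔT_a = T_lim − T_in = 287.0 − 241.6 = 45.4 K
γ̇_max² = ΔT_a·ρ·cp/(η·t_res) = 45.4·1290·1997/(867·152.536) = 884.366 s⁻²
γ̇_max = sqrt(884.366) = 29.7383 s⁻¹
Solve γ̇ = πDN/h for N: N_max = γ̇_max·h/(π·D) = 29.7383 × 0.008 / (π × 0.0997) = 0.759558 rev/s = 45.5735 rpm

value=45.57 rpm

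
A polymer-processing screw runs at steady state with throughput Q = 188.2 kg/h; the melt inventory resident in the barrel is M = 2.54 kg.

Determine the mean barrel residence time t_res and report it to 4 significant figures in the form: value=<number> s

value=48.59 s

Convert throughput: Q = 188.2 kg/h = 188.2/3600 = 0.0522778 kg/s
t_res = M / Q_s = 2.54 / 0.0522778 = 48.5866 s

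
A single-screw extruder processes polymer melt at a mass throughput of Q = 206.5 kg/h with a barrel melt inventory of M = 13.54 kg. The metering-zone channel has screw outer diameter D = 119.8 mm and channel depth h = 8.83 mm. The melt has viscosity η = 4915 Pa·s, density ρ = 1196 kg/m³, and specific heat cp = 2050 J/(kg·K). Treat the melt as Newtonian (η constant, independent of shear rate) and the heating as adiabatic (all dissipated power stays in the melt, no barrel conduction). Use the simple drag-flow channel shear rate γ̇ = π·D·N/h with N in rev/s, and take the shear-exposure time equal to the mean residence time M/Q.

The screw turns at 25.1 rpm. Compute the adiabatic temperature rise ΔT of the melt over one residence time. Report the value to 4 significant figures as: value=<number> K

Convert throughput: Q = 206.5 kg/h = 206.5/3600 = 0.0573611 kg/s
Mean residence time: t_res = M/Q_s = 13.54 kg / 0.0573611 kg/s = 236.048 s
Convert to SI: D = 0.1198 m, h = 0.00883 m, N = 25.1/60 = 0.418333 rev/s
Shear rate: γ̇ = πDN/h = π·0.1198·0.418333/0.00883 = 17.8307 s⁻¹
ΔT = η·γ̇²·t_res/(ρ·cp) = [4915 × 17.8307² × 236.048] / [1196 × 2050] = 150.445 K

value=150.4 K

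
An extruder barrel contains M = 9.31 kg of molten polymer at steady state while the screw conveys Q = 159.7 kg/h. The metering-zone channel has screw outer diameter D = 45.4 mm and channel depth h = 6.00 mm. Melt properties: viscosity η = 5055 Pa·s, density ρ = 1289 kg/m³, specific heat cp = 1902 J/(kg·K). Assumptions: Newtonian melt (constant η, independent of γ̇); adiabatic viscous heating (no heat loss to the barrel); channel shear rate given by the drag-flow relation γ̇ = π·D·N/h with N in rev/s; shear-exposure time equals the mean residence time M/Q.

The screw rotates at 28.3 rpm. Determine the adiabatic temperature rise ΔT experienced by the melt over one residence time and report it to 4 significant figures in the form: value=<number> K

Throughput in SI: Q_s = 159.7 kg/h ÷ 3600 s/h = 0.0443611 kg/s
t_res = M / Q_s = 9.31 / 0.0443611 = 209.869 s
Geometry in metres: D = 45.4 mm → 0.0454 m, h = 6.00 mm → 0.006 m; screw speed N = 28.3 rpm = 0.471667 rev/s
γ̇ = π D N / h = (π)(0.0454)(0.471667) / 0.006 = 11.2122 s⁻¹
ΔT = η·γ̇²·t_res/(ρ·cp) = [5055 × 11.2122² × 209.869] / [1289 × 1902] = 54.3982 K

value=54.40 K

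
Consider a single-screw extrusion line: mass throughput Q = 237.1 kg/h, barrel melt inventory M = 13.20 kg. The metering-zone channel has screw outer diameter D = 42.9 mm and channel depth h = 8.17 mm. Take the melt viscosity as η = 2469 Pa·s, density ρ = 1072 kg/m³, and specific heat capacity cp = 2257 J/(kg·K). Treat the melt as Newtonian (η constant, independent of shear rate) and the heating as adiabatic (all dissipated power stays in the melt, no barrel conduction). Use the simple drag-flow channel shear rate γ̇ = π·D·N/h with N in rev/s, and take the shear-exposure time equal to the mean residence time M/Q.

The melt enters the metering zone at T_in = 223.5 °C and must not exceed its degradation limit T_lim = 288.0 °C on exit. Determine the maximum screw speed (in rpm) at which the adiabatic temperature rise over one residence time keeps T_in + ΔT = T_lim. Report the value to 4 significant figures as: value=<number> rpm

value=64.59 rpm

Convert throughput: Q = 237.1 kg/h = 237.1/3600 = 0.0658611 kg/s
t_res = M / Q_s = 13.20 ÷ 0.0658611 = 200.422 s
Geometry in SI: D = 42.9 mm → 0.0429 m, h = 8.17 mm → 0.00817 m
ΔT_a = T_lim − T_in = 288.0 °C − 223.5 °C = 64.5 K
Invert ΔT = ηγ̇²t_res/(ρcp) for γ̇: γ̇_max² = ΔT_a ρ cp / (η t_res) = 64.5·1072·2257 / (2469·200.422) = 315.37 s⁻²
γ̇_max = sqrt(315.37) = 17.7587 s⁻¹
N_max = γ̇_max·h / (π·D) = 17.7587 · 0.00817 / (π · 0.0429) = 1.07653 rev/s = 64.5916 rpm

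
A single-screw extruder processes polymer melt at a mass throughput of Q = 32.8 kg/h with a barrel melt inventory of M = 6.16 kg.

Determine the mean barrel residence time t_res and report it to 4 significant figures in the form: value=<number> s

value=676.1 s

Throughput in SI: Q_s = 32.8 kg/h ÷ 3600 s/h = 0.00911111 kg/s
t_res = M / Q_s = 6.16 / 0.00911111 = 676.098 s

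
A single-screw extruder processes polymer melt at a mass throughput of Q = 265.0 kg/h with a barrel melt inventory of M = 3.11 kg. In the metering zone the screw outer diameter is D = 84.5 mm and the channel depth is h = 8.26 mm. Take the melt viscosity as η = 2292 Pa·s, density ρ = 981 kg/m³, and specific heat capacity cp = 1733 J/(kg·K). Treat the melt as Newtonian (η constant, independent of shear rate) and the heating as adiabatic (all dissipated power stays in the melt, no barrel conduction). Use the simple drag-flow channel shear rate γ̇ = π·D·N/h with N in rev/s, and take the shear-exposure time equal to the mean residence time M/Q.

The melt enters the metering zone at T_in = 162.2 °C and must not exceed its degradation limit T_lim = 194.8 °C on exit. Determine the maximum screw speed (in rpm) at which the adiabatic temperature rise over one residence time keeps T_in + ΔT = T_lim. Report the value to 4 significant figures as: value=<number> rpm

value=44.66 rpm

Throughput in SI: Q_s = 265.0 kg/h ÷ 3600 s/h = 0.0736111 kg/s
Mean residence time: t_res = M/Q_s = 3.11 kg / 0.0736111 kg/s = 42.2491 s
Geometry in SI: D = 84.5 mm → 0.0845 m, h = 8.26 mm → 0.00826 m
ΔT_a = T_lim − T_in = 194.8 − 162.2 = 32.6 K
Invert ΔT = ηγ̇²t_res/(ρcp) for γ̇: γ̇_max² = ΔT_a ρ cp / (η t_res) = 32.6·981·1733 / (2292·42.2491) = 572.339 s⁻²
γ̇_max = sqrt(572.339) = 23.9236 s⁻¹
N_max = γ̇_max h / (πD) = 23.9236·0.00826/(π·0.0845) = 0.744389 rev/s → ×60 = 44.6634 rpm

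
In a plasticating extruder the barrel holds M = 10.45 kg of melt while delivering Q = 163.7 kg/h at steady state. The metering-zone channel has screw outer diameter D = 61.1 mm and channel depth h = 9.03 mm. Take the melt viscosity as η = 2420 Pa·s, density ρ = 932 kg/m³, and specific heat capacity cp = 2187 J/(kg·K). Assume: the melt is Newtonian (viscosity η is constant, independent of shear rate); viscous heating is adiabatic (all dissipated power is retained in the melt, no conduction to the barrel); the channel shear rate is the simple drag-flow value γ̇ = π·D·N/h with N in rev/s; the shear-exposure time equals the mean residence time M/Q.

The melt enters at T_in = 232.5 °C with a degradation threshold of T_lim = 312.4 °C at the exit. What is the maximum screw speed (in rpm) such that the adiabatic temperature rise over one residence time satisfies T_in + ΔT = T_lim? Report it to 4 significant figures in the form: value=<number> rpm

Convert throughput: Q = 163.7 kg/h = 163.7/3600 = 0.0454722 kg/s
t_res = M / Q_s = 10.45 / 0.0454722 = 229.811 s
Convert to metres: D = 0.0611 m, h = 0.00903 m
ΔT_a = T_lim − T_in = 312.4 − 232.5 = 79.9 K
Invert ΔT = ηγ̇²t_res/(ρcp) for γ̇: γ̇_max² = ΔT_a ρ cp / (η t_res) = 79.9·932·2187 / (2420·229.811) = 292.837 s⁻²
Take the square root: γ̇_max = √(292.837) = 17.1125 s⁻¹
N_max = γ̇_max·h / (π·D) = 17.1125 · 0.00903 / (π · 0.0611) = 0.805026 rev/s = 48.3015 rpm

value=48.30 rpm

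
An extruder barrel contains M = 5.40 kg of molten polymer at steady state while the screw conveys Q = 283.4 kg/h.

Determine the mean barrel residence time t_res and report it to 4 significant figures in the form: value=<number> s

Throughput in SI: Q_s = 283.4 kg/h ÷ 3600 s/h = 0.0787222 kg/s
Mean residence time: t_res = M/Q_s = 5.40 kg / 0.0787222 kg/s = 68.5956 s

value=68.60 s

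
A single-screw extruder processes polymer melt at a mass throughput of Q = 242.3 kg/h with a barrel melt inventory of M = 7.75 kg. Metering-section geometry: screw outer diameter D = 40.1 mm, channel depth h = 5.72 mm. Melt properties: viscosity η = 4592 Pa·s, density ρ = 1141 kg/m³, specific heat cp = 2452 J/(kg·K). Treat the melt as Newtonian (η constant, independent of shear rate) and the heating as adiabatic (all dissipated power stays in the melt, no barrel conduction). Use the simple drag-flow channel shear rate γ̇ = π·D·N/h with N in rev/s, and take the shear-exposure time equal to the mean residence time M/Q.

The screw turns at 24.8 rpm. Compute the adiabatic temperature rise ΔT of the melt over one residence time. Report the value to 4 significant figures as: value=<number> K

value=15.66 K

Q_s = Q / 3600 = 242.3 / 3600 = 0.0673056 kg/s
t_res = M / Q_s = 7.75 ÷ 0.0673056 = 115.147 s
Geometry in metres: D = 40.1 mm → 0.0401 m, h = 5.72 mm → 0.00572 m; screw speed N = 24.8 rpm = 0.413333 rev/s
Shear rate: γ̇ = πDN/h = π·0.0401·0.413333/0.00572 = 9.1033 s⁻¹
ΔT = η·γ̇²·t_res / (ρ·cp) = 4592 · (9.1033)² · 115.147 / (1141 · 2452) = 15.6619 K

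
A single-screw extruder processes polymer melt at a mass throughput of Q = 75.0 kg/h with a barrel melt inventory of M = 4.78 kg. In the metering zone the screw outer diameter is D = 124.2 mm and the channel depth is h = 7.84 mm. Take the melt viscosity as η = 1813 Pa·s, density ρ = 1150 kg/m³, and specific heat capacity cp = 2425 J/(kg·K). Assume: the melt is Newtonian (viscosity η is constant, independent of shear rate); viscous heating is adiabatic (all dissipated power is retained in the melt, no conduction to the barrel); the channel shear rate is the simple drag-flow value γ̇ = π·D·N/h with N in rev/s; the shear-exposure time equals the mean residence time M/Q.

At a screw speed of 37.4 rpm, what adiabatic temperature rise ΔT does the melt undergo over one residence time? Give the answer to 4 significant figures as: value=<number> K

Throughput in SI: Q_s = 75.0 kg/h ÷ 3600 s/h = 0.0208333 kg/s
t_res = M / Q_s = 4.78 / 0.0208333 = 229.44 s
D = 124.2 mm = 0.1242 m;  h = 7.84 mm = 0.00784 m;  N = 37.4 rpm / 60 = 0.623333 rev/s
γ̇ = π D N / h = (π)(0.1242)(0.623333) / 0.00784 = 31.0224 s⁻¹
Adiabatic rise: ΔT = η γ̇² t_res / (ρ cp) = 1813·(31.0224)²·229.44 / (1150·2425) = 143.552 K

value=143.6 K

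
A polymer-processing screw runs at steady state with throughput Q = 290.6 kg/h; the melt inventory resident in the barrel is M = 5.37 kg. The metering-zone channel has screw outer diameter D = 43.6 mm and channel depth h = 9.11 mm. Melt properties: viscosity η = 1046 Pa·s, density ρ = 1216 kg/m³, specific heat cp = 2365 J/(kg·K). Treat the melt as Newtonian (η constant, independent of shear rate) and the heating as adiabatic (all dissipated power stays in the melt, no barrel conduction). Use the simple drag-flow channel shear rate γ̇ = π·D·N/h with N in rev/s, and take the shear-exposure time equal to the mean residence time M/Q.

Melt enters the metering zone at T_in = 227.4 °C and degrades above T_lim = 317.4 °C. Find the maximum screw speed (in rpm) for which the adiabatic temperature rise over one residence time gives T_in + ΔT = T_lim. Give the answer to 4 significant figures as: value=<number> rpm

Throughput in SI: Q_s = 290.6 kg/h ÷ 3600 s/h = 0.0807222 kg/s
t_res = M / Q_s = 5.37 / 0.0807222 = 66.5244 s
Convert to metres: D = 0.0436 m, h = 0.00911 m
Allowable rise: ΔT_a = T_lim − T_in = 317.4 − 227.4 = 90 K
γ̇_max² = ΔT_a·ρ·cp/(η·t_res) = 90·1216·2365/(1046·66.5244) = 3719.58 s⁻²
Take the square root: γ̇_max = √(3719.58) = 60.9884 s⁻¹
N_max = γ̇_max h / (πD) = 60.9884·0.00911/(π·0.0436) = 4.05629 rev/s → ×60 = 243.378 rpm

value=243.4 rpm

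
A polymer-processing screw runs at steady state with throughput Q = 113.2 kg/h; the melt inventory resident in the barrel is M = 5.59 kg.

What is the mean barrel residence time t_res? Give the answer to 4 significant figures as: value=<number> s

value=177.8 s

Throughput in SI: Q_s = 113.2 kg/h ÷ 3600 s/h = 0.0314444 kg/s
t_res = M / Q_s = 5.59 ÷ 0.0314444 = 177.774 s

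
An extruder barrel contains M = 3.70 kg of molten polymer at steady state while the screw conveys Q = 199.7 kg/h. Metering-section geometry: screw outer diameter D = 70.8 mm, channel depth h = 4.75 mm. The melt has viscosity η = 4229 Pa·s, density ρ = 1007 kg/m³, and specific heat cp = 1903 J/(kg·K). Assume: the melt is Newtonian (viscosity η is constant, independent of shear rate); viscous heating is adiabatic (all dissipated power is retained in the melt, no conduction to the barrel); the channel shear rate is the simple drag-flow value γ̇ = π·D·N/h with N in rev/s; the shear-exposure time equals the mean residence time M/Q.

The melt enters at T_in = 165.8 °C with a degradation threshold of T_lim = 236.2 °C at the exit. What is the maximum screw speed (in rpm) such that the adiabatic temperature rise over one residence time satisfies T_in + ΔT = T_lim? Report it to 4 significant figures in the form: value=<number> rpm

value=28.02 rpm

Convert throughput: Q = 199.7 kg/h = 199.7/3600 = 0.0554722 kg/s
t_res = M / Q_s = 3.70 / 0.0554722 = 66.7001 s
Convert to metres: D = 0.0708 m, h = 0.00475 m
ΔT_a = T_lim − T_in = 236.2 − 165.8 = 70.4 K
γ̇_max² = ΔT_a·ρ·cp / (η·t_res) = [70.4 × 1007 × 1903] / [4229 × 66.7001] = 478.274 s⁻²
γ̇_max = √478.274 = 21.8695 s⁻¹
N_max = γ̇_max h / (πD) = 21.8695·0.00475/(π·0.0708) = 0.467035 rev/s → ×60 = 28.0221 rpm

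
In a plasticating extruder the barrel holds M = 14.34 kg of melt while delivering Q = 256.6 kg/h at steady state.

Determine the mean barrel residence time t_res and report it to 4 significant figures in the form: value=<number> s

Throughput in SI: Q_s = 256.6 kg/h ÷ 3600 s/h = 0.0712778 kg/s
t_res = M / Q_s = 14.34 / 0.0712778 = 201.185 s

value=201.2 s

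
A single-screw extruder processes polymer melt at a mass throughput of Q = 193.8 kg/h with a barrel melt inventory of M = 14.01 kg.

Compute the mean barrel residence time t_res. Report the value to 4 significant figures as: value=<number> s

value=260.2 s

Q_s = Q / 3600 = 193.8 / 3600 = 0.0538333 kg/s
Mean residence time: t_res = M/Q_s = 14.01 kg / 0.0538333 kg/s = 260.248 s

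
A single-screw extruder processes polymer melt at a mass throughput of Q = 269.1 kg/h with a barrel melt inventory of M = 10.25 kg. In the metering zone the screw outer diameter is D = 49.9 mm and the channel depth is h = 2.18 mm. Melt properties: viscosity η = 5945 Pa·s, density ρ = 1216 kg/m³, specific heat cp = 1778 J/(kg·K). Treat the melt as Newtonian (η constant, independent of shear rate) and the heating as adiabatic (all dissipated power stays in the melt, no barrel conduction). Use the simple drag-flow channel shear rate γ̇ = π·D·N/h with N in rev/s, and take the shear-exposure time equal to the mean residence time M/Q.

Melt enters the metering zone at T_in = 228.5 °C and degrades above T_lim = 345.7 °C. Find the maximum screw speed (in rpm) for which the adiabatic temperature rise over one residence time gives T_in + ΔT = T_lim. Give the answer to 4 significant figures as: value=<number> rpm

Convert throughput: Q = 269.1 kg/h = 269.1/3600 = 0.07475 kg/s
t_res = M / Q_s = 10.25 / 0.07475 = 137.124 s
Geometry in SI: D = 49.9 mm → 0.0499 m, h = 2.18 mm → 0.00218 m
Allowable rise: ΔT_a = T_lim − T_in = 345.7 − 228.5 = 117.2 K
γ̇_max² = ΔT_a·ρ·cp / (η·t_res) = [117.2 × 1216 × 1778] / [5945 × 137.124] = 310.834 s⁻²
γ̇_max = √310.834 = 17.6305 s⁻¹
N_max = γ̇_max h / (πD) = 17.6305·0.00218/(π·0.0499) = 0.245172 rev/s → ×60 = 14.7103 rpm

value=14.71 rpm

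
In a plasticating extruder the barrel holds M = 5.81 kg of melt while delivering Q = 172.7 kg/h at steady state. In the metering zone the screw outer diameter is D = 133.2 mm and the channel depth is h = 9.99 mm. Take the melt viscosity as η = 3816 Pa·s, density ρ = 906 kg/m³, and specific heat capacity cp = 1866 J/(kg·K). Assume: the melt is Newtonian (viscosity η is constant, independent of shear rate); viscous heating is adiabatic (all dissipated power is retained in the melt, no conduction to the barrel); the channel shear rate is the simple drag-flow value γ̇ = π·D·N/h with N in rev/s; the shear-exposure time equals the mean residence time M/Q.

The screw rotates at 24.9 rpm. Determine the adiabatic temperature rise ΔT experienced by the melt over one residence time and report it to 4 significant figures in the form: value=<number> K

Convert throughput: Q = 172.7 kg/h = 172.7/3600 = 0.0479722 kg/s
t_res = M / Q_s = 5.81 ÷ 0.0479722 = 121.112 s
D = 133.2 mm = 0.1332 m;  h = 9.99 mm = 0.00999 m;  N = 24.9 rpm / 60 = 0.415 rev/s
γ̇ = π D N / h = (π)(0.1332)(0.415) / 0.00999 = 17.3835 s⁻¹
ΔT = η·γ̇²·t_res / (ρ·cp) = 3816 · (17.3835)² · 121.112 / (906 · 1866) = 82.6092 K

value=82.61 K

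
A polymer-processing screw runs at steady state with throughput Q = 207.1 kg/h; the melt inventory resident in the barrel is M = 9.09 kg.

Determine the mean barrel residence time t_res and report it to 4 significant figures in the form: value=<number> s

value=158.0 s

Convert throughput: Q = 207.1 kg/h = 207.1/3600 = 0.0575278 kg/s
Mean residence time: t_res = M/Q_s = 9.09 kg / 0.0575278 kg/s = 158.011 s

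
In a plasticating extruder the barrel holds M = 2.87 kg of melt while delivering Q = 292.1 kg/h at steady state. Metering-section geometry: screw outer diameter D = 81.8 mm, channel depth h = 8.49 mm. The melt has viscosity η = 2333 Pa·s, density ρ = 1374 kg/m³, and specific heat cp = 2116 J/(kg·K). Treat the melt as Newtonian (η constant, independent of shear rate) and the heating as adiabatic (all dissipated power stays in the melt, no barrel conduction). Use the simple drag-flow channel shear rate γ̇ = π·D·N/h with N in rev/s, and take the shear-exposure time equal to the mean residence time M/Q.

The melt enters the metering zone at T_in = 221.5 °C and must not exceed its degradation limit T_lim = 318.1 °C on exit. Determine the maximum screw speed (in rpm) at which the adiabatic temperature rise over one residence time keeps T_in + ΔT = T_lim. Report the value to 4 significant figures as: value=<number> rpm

Throughput in SI: Q_s = 292.1 kg/h ÷ 3600 s/h = 0.0811389 kg/s
t_res = M / Q_s = 2.87 / 0.0811389 = 35.3714 s
Convert to metres: D = 0.0818 m, h = 0.00849 m
ΔT_a = T_lim − T_in = 318.1 °C − 221.5 °C = 96.6 K
Invert ΔT = ηγ̇²t_res/(ρcp) for γ̇: γ̇_max² = ΔT_a ρ cp / (η t_res) = 96.6·1374·2116 / (2333·35.3714) = 3403.39 s⁻²
γ̇_max = √3403.39 = 58.3386 s⁻¹
Solve γ̇ = πDN/h for N: N_max = γ̇_max·h/(π·D) = 58.3386 × 0.00849 / (π × 0.0818) = 1.92735 rev/s = 115.641 rpm

value=115.6 rpm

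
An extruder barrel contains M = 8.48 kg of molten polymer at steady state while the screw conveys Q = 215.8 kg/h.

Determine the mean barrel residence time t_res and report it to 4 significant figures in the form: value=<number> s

Throughput in SI: Q_s = 215.8 kg/h ÷ 3600 s/h = 0.0599444 kg/s
t_res = M / Q_s = 8.48 ÷ 0.0599444 = 141.464 s

value=141.5 s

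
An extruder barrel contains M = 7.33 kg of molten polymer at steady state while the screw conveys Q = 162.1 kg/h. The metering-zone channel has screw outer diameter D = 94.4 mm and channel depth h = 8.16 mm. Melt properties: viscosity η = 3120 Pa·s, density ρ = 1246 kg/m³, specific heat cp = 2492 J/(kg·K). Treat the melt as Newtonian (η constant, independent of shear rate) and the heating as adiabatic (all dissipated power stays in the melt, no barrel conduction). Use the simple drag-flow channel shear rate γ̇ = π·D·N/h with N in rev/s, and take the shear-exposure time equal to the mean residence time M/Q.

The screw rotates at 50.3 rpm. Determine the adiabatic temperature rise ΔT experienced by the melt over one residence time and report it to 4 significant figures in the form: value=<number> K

Throughput in SI: Q_s = 162.1 kg/h ÷ 3600 s/h = 0.0450278 kg/s
t_res = M / Q_s = 7.33 / 0.0450278 = 162.788 s
Geometry in metres: D = 94.4 mm → 0.0944 m, h = 8.16 mm → 0.00816 m; screw speed N = 50.3 rpm = 0.838333 rev/s
Shear rate: γ̇ = πDN/h = π·0.0944·0.838333/0.00816 = 30.4683 s⁻¹
Adiabatic rise: ΔT = η γ̇² t_res / (ρ cp) = 3120·(30.4683)²·162.788 / (1246·2492) = 151.848 K

value=151.8 K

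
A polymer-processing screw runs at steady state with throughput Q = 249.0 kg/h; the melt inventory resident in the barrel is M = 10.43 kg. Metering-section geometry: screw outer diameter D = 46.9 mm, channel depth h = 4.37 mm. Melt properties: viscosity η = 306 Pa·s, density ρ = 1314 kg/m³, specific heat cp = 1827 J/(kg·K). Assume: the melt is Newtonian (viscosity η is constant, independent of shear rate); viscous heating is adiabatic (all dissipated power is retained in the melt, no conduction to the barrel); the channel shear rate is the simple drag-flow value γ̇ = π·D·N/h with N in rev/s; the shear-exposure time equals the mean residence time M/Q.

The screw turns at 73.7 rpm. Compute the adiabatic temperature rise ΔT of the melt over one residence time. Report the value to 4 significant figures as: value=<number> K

Q_s = Q / 3600 = 249.0 / 3600 = 0.0691667 kg/s
t_res = M / Q_s = 10.43 / 0.0691667 = 150.795 s
D = 46.9 mm = 0.0469 m;  h = 4.37 mm = 0.00437 m;  N = 73.7 rpm / 60 = 1.22833 rev/s
γ̇ = π·D·N / h = π · 0.0469 · 1.22833 / 0.00437 = 41.415 s⁻¹
ΔT = η·γ̇²·t_res/(ρ·cp) = [306 × 41.415² × 150.795] / [1314 × 1827] = 32.9678 K

value=32.97 K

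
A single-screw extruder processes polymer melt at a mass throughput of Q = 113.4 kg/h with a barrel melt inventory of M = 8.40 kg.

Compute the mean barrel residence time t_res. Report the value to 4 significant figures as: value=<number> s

Convert throughput: Q = 113.4 kg/h = 113.4/3600 = 0.0315 kg/s
t_res = M / Q_s = 8.40 / 0.0315 = 266.667 s

value=266.7 s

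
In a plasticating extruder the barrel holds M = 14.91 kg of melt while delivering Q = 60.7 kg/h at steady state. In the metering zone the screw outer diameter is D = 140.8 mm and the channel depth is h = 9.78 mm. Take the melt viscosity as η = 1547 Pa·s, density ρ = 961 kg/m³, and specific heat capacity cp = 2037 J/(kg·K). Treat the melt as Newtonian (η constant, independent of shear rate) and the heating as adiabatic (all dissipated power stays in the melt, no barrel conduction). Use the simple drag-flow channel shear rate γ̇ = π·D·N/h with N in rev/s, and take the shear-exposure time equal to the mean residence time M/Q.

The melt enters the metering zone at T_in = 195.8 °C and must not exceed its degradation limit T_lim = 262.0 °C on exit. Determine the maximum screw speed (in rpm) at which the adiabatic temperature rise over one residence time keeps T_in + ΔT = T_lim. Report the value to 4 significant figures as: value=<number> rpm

Q_s = Q / 3600 = 60.7 / 3600 = 0.0168611 kg/s
t_res = M / Q_s = 14.91 / 0.0168611 = 884.283 s
D = 140.8 mm = 0.1408 m;  h = 9.78 mm = 0.00978 m
Allowable rise: ΔT_a = T_lim − T_in = 262.0 − 195.8 = 66.2 K
γ̇_max² = ΔT_a·ρ·cp/(η·t_res) = 66.2·961·2037/(1547·884.283) = 94.7307 s⁻²
Take the square root: γ̇_max = √(94.7307) = 9.73297 s⁻¹
Solve γ̇ = πDN/h for N: N_max = γ̇_max·h/(π·D) = 9.73297 × 0.00978 / (π × 0.1408) = 0.215195 rev/s = 12.9117 rpm

value=12.91 rpm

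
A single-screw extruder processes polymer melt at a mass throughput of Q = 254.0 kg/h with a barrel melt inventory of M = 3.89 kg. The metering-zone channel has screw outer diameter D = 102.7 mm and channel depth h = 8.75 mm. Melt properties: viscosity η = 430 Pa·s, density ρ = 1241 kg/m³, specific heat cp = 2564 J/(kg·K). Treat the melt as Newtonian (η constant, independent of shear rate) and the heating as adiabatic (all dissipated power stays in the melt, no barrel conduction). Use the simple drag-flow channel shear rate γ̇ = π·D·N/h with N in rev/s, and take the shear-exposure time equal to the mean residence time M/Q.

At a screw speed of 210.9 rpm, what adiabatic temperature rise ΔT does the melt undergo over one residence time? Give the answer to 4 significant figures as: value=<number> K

Q_s = Q / 3600 = 254.0 / 3600 = 0.0705556 kg/s
Mean residence time: t_res = M/Q_s = 3.89 kg / 0.0705556 kg/s = 55.1339 s
Convert to SI: D = 0.1027 m, h = 0.00875 m, N = 210.9/60 = 3.515 rev/s
γ̇ = π D N / h = (π)(0.1027)(3.515) / 0.00875 = 129.61 s⁻¹
Adiabatic rise: ΔT = η γ̇² t_res / (ρ cp) = 430·(129.61)²·55.1339 / (1241·2564) = 125.162 K

value=125.2 K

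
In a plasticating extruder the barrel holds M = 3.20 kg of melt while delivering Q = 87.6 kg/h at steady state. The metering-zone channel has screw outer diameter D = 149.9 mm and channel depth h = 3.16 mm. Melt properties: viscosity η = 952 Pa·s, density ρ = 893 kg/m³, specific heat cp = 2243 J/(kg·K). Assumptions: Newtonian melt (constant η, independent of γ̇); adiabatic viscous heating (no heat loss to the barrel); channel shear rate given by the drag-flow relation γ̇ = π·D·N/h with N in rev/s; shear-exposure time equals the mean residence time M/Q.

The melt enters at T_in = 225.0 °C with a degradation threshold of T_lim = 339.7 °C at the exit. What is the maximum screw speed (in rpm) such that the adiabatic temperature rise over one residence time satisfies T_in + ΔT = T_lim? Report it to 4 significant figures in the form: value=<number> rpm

value=17.25 rpm

Q_s = Q / 3600 = 87.6 / 3600 = 0.0243333 kg/s
Mean residence time: t_res = M/Q_s = 3.20 kg / 0.0243333 kg/s = 131.507 s
Geometry in SI: D = 149.9 mm → 0.1499 m, h = 3.16 mm → 0.00316 m
ΔT_a = T_lim − T_in = 339.7 °C − 225.0 °C = 114.7 K
γ̇_max² = ΔT_a·ρ·cp / (η·t_res) = [114.7 × 893 × 2243] / [952 × 131.507] = 1835.1 s⁻²
Take the square root: γ̇_max = √(1835.1) = 42.838 s⁻¹
Solve γ̇ = πDN/h for N: N_max = γ̇_max·h/(π·D) = 42.838 × 0.00316 / (π × 0.1499) = 0.287452 rev/s = 17.2471 rpm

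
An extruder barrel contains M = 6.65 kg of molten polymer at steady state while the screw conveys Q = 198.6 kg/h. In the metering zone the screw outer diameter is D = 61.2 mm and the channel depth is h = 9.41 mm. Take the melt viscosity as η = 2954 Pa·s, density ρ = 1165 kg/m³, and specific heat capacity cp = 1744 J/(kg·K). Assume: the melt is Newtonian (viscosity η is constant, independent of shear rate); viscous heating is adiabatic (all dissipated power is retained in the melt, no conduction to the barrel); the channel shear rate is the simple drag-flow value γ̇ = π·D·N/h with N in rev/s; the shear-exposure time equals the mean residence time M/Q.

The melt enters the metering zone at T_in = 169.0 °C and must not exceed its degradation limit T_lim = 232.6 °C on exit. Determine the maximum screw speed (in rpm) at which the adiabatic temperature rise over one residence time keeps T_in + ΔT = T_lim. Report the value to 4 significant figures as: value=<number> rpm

value=55.94 rpm

Q_s = Q / 3600 = 198.6 / 3600 = 0.0551667 kg/s
t_res = M / Q_s = 6.65 ÷ 0.0551667 = 120.544 s
Geometry in SI: D = 61.2 mm → 0.0612 m, h = 9.41 mm → 0.00941 m
ΔT_a = T_lim − T_in = 232.6 °C − 169.0 °C = 63.6 K
γ̇_max² = ΔT_a·ρ·cp / (η·t_res) = [63.6 × 1165 × 1744] / [2954 × 120.544] = 362.889 s⁻²
γ̇_max = √362.889 = 19.0497 s⁻¹
N_max = γ̇_max·h / (π·D) = 19.0497 · 0.00941 / (π · 0.0612) = 0.932342 rev/s = 55.9405 rpm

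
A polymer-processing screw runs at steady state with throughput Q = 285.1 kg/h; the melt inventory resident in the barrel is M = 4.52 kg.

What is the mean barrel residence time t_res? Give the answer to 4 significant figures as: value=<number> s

value=57.07 s

Convert throughput: Q = 285.1 kg/h = 285.1/3600 = 0.0791944 kg/s
t_res = M / Q_s = 4.52 / 0.0791944 = 57.0747 s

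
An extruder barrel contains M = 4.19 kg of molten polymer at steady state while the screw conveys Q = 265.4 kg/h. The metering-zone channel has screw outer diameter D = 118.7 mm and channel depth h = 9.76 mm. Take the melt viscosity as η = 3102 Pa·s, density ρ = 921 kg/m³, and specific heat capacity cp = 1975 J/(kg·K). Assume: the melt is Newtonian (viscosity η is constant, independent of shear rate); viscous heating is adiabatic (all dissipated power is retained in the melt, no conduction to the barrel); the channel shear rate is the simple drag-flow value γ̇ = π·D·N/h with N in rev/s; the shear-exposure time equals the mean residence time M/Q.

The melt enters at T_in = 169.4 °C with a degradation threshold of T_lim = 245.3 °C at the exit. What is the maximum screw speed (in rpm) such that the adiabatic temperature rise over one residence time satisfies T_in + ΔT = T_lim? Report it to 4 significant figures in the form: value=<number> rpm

value=43.94 rpm

Throughput in SI: Q_s = 265.4 kg/h ÷ 3600 s/h = 0.0737222 kg/s
t_res = M / Q_s = 4.19 / 0.0737222 = 56.835 s
D = 118.7 mm = 0.1187 m;  h = 9.76 mm = 0.00976 m
ΔT_a = T_lim − T_in = 245.3 − 169.4 = 75.9 K
γ̇_max² = ΔT_a·ρ·cp/(η·t_res) = 75.9·921·1975/(3102·56.835) = 783.089 s⁻²
γ̇_max = sqrt(783.089) = 27.9837 s⁻¹
Solve γ̇ = πDN/h for N: N_max = γ̇_max·h/(π·D) = 27.9837 × 0.00976 / (π × 0.1187) = 0.732411 rev/s = 43.9447 rpm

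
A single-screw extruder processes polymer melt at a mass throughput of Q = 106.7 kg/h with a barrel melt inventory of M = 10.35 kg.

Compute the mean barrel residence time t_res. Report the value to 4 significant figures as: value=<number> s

value=349.2 s

Throughput in SI: Q_s = 106.7 kg/h ÷ 3600 s/h = 0.0296389 kg/s
t_res = M / Q_s = 10.35 / 0.0296389 = 349.203 s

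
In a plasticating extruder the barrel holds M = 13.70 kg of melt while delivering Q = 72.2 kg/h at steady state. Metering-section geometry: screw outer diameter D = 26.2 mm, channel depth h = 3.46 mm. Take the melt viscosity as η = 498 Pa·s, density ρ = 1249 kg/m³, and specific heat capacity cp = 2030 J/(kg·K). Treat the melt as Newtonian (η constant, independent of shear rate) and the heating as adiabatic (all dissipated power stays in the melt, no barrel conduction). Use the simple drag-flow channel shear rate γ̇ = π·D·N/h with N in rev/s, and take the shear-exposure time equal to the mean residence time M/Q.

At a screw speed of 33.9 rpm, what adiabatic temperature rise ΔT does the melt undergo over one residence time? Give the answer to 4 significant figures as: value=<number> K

value=24.24 K

Throughput in SI: Q_s = 72.2 kg/h ÷ 3600 s/h = 0.0200556 kg/s
t_res = M / Q_s = 13.70 ÷ 0.0200556 = 683.102 s
Convert to SI: D = 0.0262 m, h = 0.00346 m, N = 33.9/60 = 0.565 rev/s
γ̇ = π·D·N / h = π · 0.0262 · 0.565 / 0.00346 = 13.4408 s⁻¹
ΔT = η·γ̇²·t_res/(ρ·cp) = [498 × 13.4408² × 683.102] / [1249 × 2030] = 24.2384 K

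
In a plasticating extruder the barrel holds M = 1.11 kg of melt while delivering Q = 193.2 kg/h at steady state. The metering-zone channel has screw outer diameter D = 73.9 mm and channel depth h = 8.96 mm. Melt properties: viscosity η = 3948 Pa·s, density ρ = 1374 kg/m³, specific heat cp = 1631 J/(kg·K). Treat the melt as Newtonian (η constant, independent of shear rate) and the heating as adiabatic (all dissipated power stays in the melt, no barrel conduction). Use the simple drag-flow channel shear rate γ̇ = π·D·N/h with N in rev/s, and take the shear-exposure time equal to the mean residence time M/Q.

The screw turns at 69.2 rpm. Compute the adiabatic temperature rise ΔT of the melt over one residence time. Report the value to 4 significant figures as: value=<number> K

value=32.54 K

Convert throughput: Q = 193.2 kg/h = 193.2/3600 = 0.0536667 kg/s
Mean residence time: t_res = M/Q_s = 1.11 kg / 0.0536667 kg/s = 20.6832 s
Convert to SI: D = 0.0739 m, h = 0.00896 m, N = 69.2/60 = 1.15333 rev/s
γ̇ = π D N / h = (π)(0.0739)(1.15333) / 0.00896 = 29.8842 s⁻¹
ΔT = η·γ̇²·t_res / (ρ·cp) = 3948 · (29.8842)² · 20.6832 / (1374 · 1631) = 32.5415 K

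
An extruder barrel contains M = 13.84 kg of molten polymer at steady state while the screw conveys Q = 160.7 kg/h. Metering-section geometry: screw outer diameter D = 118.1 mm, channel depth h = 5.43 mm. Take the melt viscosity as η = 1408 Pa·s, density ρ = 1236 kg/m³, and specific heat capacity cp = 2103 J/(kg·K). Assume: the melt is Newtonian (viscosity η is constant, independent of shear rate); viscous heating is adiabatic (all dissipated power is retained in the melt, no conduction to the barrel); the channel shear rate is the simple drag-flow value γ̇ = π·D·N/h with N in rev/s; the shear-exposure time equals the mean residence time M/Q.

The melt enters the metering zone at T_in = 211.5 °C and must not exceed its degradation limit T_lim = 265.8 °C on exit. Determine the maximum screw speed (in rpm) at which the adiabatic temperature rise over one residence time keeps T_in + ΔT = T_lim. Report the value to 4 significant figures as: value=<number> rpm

value=15.79 rpm

Throughput in SI: Q_s = 160.7 kg/h ÷ 3600 s/h = 0.0446389 kg/s
Mean residence time: t_res = M/Q_s = 13.84 kg / 0.0446389 kg/s = 310.044 s
Geometry in SI: D = 118.1 mm → 0.1181 m, h = 5.43 mm → 0.00543 m
ΔT_a = T_lim − T_in = 265.8 − 211.5 = 54.3 K
Invert ΔT = ηγ̇²t_res/(ρcp) for γ̇: γ̇_max² = ΔT_a ρ cp / (η t_res) = 54.3·1236·2103 / (1408·310.044) = 323.32 s⁻²
γ̇_max = √323.32 = 17.9811 s⁻¹
Solve γ̇ = πDN/h for N: N_max = γ̇_max·h/(π·D) = 17.9811 × 0.00543 / (π × 0.1181) = 0.263158 rev/s = 15.7895 rpm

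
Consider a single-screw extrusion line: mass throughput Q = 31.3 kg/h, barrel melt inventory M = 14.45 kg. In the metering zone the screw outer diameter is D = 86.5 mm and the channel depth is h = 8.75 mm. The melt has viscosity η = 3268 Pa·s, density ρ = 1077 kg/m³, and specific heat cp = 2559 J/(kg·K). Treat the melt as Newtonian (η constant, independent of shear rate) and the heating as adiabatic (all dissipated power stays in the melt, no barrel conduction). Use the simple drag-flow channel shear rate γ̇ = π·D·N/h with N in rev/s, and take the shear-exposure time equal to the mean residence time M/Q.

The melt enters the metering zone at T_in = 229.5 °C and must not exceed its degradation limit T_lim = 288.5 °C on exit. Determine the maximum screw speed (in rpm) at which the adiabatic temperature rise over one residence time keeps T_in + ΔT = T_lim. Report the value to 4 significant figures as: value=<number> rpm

value=10.57 rpm

Convert throughput: Q = 31.3 kg/h = 31.3/3600 = 0.00869444 kg/s
t_res = M / Q_s = 14.45 ÷ 0.00869444 = 1661.98 s
Geometry in SI: D = 86.5 mm → 0.0865 m, h = 8.75 mm → 0.00875 m
ΔT_a = T_lim − T_in = 288.5 − 229.5 = 59 K
Invert ΔT = ηγ̇²t_res/(ρcp) for γ̇: γ̇_max² = ΔT_a ρ cp / (η t_res) = 59·1077·2559 / (3268·1661.98) = 29.9385 s⁻²
γ̇_max = sqrt(29.9385) = 5.47161 s⁻¹
N_max = γ̇_max h / (πD) = 5.47161·0.00875/(π·0.0865) = 0.17618 rev/s → ×60 = 10.5708 rpm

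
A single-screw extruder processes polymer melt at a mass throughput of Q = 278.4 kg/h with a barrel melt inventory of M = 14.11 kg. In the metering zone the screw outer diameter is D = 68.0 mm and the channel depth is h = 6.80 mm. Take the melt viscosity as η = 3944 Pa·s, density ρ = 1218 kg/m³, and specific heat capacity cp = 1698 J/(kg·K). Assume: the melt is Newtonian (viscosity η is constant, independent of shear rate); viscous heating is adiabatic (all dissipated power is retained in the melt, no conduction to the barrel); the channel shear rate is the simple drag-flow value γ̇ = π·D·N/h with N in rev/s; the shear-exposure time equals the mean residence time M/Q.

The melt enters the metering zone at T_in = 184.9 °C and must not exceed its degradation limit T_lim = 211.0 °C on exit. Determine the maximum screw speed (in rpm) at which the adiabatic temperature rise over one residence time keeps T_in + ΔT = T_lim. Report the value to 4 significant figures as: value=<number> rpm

value=16.54 rpm

Throughput in SI: Q_s = 278.4 kg/h ÷ 3600 s/h = 0.0773333 kg/s
t_res = M / Q_s = 14.11 / 0.0773333 = 182.457 s
Convert to metres: D = 0.068 m, h = 0.0068 m
ΔT_a = T_lim − T_in = 211.0 − 184.9 = 26.1 K
γ̇_max² = ΔT_a·ρ·cp/(η·t_res) = 26.1·1218·1698/(3944·182.457) = 75.0116 s⁻²
γ̇_max = sqrt(75.0116) = 8.66092 s⁻¹
N_max = γ̇_max·h / (π·D) = 8.66092 · 0.0068 / (π · 0.068) = 0.275686 rev/s = 16.5411 rpm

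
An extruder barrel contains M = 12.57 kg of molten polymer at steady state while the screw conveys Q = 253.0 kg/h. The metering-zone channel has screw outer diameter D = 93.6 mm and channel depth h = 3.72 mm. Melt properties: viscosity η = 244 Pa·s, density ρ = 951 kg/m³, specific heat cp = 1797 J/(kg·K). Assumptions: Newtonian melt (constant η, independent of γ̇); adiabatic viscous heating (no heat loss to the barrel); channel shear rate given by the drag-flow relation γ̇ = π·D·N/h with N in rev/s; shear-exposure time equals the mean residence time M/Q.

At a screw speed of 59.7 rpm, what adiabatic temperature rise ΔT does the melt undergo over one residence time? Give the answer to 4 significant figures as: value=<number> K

Convert throughput: Q = 253.0 kg/h = 253.0/3600 = 0.0702778 kg/s
t_res = M / Q_s = 12.57 / 0.0702778 = 178.862 s
Geometry in metres: D = 93.6 mm → 0.0936 m, h = 3.72 mm → 0.00372 m; screw speed N = 59.7 rpm = 0.995 rev/s
Shear rate: γ̇ = πDN/h = π·0.0936·0.995/0.00372 = 78.6513 s⁻¹
Adiabatic rise: ΔT = η γ̇² t_res / (ρ cp) = 244·(78.6513)²·178.862 / (951·1797) = 157.976 K

value=158.0 K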